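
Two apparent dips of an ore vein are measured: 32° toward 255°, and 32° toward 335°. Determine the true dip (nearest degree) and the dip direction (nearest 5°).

Each apparent-dip line lies in the plane. As unit vectors (x east, y north, z up), v₁ plunges 32°→255° and v₂ plunges 32°→335°.
n = v₁ × v₂ = (-0.524, 0.244, 0.708) (taken with n_z > 0).
tan δ = √(n_x²+n_y²)/n_z = 0.578/0.708, so δ = 39.2°.
Dip direction = atan2(-0.524, 0.244) = 295° (azimuth of n's horizontal projection).

true dip 39°, dip direction 295°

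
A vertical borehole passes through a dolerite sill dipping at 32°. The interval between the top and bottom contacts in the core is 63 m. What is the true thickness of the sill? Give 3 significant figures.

53.4 m

True thickness t = h · cos(dip) = 63 × cos 32°
t = 63 × 0.8480 = 53.427 m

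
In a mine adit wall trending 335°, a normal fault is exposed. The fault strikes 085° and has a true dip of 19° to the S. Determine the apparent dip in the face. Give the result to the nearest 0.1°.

17.9°

Angle between strike (085°) and section (335°): β = 70°.
tan α = tan 19° × sin 70° = 0.3443 × 0.9397 = 0.3236
α = arctan(0.3236) = 17.93°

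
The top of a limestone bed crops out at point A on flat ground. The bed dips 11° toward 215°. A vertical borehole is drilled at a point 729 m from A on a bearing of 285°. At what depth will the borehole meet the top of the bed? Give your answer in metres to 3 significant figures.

The hole lies 70° from the dip direction, so the down-dip offset is 729 × cos 70° = 249.33 m.
Depth = down-dip offset × tan(dip) = 249.33 × tan 11° = 249.33 × 0.1944
Depth = 48.47 m

48.5 m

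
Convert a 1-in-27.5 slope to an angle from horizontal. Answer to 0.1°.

2.1°

tan θ = 1/27.5 = 0.0364
θ = arctan(0.0364) = 2.08°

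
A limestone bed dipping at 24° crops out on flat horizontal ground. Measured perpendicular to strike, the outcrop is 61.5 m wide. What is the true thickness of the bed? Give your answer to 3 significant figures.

True thickness t = w · sin(dip) = 61.5 × sin 24°
t = 61.5 × 0.4067 = 25.014 m

25.0 m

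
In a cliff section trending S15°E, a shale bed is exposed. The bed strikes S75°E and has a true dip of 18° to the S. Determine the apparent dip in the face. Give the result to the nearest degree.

16°

The section lies 60° from the strike.
tan(apparent dip) = tan 18° · sin 60° = 0.2814
α = arctan(0.2814) = 15.72°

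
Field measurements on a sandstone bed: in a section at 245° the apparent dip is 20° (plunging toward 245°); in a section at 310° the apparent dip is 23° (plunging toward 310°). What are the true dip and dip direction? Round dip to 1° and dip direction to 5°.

true dip 25°, dip direction 285°

Each apparent-dip line lies in the plane. As unit vectors (x east, y north, z up), v₁ plunges 20°→245° and v₂ plunges 23°→310°.
The plane normal is n = v₁ × v₂ ∝ (-0.358, 0.092, 0.784).
Dip δ = arctan(|n_h|/n_z) = arctan(0.369/0.784) = 25.2°.
The horizontal component of n points toward azimuth atan2(n_x, n_y) = 284°, the dip direction.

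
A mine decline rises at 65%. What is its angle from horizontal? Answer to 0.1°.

33.0°

tan θ = 65/100 = 0.6500
θ = arctan(0.6500) = 33.02°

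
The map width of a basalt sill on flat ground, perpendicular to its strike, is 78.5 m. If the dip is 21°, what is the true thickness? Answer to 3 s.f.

True thickness t = w · sin(dip) = 78.5 × sin 21°
t = 78.5 × 0.3584 = 28.132 m

28.1 m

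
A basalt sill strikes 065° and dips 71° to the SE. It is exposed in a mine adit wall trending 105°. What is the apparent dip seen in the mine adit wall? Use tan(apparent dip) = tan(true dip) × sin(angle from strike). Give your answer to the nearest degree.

The strike is 065° and the section trends 105°; the acute angle between them is β = 40°.
tan α = tan 71° × sin 40° = 2.9042 × 0.6428 = 1.8668
apparent dip = arctan 1.8668 = 61.82°

62°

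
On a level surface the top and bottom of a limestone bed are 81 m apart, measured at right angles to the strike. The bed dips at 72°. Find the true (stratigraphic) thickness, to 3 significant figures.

77.0 m

True thickness t = w · sin(dip) = 81 × sin 72°
t = 81 × 0.9511 = 77.036 m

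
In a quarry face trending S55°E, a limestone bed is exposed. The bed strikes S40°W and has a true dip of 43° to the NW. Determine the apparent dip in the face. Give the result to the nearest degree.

The section lies 85° from the strike.
tan(apparent dip) = tan 43° · sin 85° = 0.9290
apparent dip = arctan 0.9290 = 42.89°

43°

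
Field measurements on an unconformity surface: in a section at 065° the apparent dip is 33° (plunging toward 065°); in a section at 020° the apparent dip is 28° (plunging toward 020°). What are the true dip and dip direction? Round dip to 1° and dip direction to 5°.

true dip 33°, dip direction 055°

Represent each trace as a vector plunging at its apparent dip toward its trend (east-north-up frame): v₁ = (0.760, 0.354, -0.545), v₂ = (0.302, 0.830, -0.469).
n = v₁ × v₂ = (0.285, 0.192, 0.524) (taken with n_z > 0).
True dip = arccos(n_z / |n|) = arccos(0.8356) = 33.3°.
Dip direction = azimuth of (n_x, n_y) = atan2(0.285, 0.192) = 56°.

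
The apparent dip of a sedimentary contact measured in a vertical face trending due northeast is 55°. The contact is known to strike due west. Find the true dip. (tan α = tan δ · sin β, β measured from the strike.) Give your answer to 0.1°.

β = acute angle between strike due west and section due northeast = 45°.
tan(true dip) = tan 55° / sin 45° = 2.0197
true dip = arctan 2.0197 = 63.66°

63.7°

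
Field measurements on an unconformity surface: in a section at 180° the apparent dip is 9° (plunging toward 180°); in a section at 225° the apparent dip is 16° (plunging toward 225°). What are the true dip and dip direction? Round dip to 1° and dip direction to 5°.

true dip 16°, dip direction 235°

Represent each trace as a vector plunging at its apparent dip toward its trend (east-north-up frame): v₁ = (0.000, -0.988, -0.156), v₂ = (-0.680, -0.680, -0.276).
The plane normal is n = v₁ × v₂ ∝ (-0.166, -0.106, 0.671).
tan δ = √(n_x²+n_y²)/n_z = 0.197/0.671, so δ = 16.4°.
The horizontal component of n points toward azimuth atan2(n_x, n_y) = 237°, the dip direction.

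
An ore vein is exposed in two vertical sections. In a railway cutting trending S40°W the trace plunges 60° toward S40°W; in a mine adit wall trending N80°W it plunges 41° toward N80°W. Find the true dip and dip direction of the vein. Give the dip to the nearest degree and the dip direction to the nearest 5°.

Represent each trace as a vector plunging at its apparent dip toward its trend (east-north-up frame): v₁ = (-0.321, -0.383, -0.866), v₂ = (-0.743, 0.131, -0.656).
Cross product v₁ × v₂ gives the pole to the plane: n ∝ (-0.365, -0.433, 0.327).
True dip = arccos(n_z / |n|) = arccos(0.5000) = 60.0°.
The horizontal component of n points toward azimuth atan2(n_x, n_y) = 220°, the dip direction.

true dip 60°, dip direction 220°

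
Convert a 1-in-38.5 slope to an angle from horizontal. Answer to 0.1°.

1.5°

tan θ = 1/38.5 = 0.0260
θ = arctan(0.0260) = 1.49°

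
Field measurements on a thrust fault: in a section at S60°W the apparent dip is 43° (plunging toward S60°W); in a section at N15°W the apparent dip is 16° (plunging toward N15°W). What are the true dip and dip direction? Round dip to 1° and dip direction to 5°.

The two traces are lines in the plane: v₁ = (sin 240°·cos 43°, cos 240°·cos 43°, −sin 43°), v₂ = (sin 345°·cos 16°, cos 345°·cos 16°, −sin 16°).
Cross product v₁ × v₂ gives the pole to the plane: n ∝ (-0.734, 0.005, 0.679).
tan δ = √(n_x²+n_y²)/n_z = 0.734/0.679, so δ = 47.2°.
Dip direction = azimuth of (n_x, n_y) = atan2(-0.734, 0.005) = 270°.

true dip 47°, dip direction 270°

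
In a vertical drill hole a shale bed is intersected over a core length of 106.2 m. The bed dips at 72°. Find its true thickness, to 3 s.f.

True thickness t = h · cos(dip) = 106.2 × cos 72°
t = 106.2 × 0.3090 = 32.818 m

32.8 m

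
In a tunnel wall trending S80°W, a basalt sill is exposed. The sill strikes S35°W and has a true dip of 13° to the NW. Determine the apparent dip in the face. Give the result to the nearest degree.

9°

The section lies 45° from the strike.
tan α = tan 13° × sin 45° = 0.2309 × 0.7071 = 0.1632
α = arctan(0.1632) = 9.27°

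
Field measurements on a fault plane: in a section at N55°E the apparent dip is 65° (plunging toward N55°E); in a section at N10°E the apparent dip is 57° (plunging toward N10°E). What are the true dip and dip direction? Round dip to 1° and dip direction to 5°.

The two traces are lines in the plane: v₁ = (sin 55°·cos 65°, cos 55°·cos 65°, −sin 65°), v₂ = (sin 10°·cos 57°, cos 10°·cos 57°, −sin 57°).
Cross product v₁ × v₂ gives the pole to the plane: n ∝ (0.283, 0.205, 0.163).
tan δ = √(n_x²+n_y²)/n_z = 0.349/0.163, so δ = 65.0°.
The horizontal component of n points toward azimuth atan2(n_x, n_y) = 54°, the dip direction.

true dip 65°, dip direction 055°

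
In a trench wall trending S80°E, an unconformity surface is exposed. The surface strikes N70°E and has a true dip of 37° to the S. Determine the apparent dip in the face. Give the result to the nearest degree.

Angle between strike (N70°E) and section (S80°E): β = 30°.
tan(apparent dip) = tan 37° · sin 30° = 0.3768
α = arctan(0.3768) = 20.65°

21°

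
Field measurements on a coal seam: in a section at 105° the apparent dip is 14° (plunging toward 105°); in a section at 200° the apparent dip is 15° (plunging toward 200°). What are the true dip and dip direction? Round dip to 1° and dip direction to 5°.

Each apparent-dip line lies in the plane. As unit vectors (x east, y north, z up), v₁ plunges 14°→105° and v₂ plunges 15°→200°.
Cross product v₁ × v₂ gives the pole to the plane: n ∝ (0.155, -0.322, 0.934).
tan δ = √(n_x²+n_y²)/n_z = 0.358/0.934, so δ = 21.0°.
Dip direction = atan2(0.155, -0.322) = 154° (azimuth of n's horizontal projection).

true dip 21°, dip direction 155°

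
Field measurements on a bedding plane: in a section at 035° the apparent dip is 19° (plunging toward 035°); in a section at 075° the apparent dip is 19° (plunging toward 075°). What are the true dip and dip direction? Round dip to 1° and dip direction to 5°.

true dip 20°, dip direction 055°

Represent each trace as a vector plunging at its apparent dip toward its trend (east-north-up frame): v₁ = (0.542, 0.775, -0.326), v₂ = (0.913, 0.245, -0.326).
n = v₁ × v₂ = (0.172, 0.121, 0.575) (taken with n_z > 0).
True dip = arccos(n_z / |n|) = arccos(0.9389) = 20.1°.
The horizontal component of n points toward azimuth atan2(n_x, n_y) = 55°, the dip direction.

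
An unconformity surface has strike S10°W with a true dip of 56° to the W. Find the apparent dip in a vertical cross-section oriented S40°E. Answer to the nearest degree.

The strike is S10°W and the section trends S40°E; the acute angle between them is β = 50°.
tan(apparent dip) = tan 56° · sin 50° = 1.1357
α = arctan(1.1357) = 48.64°

49°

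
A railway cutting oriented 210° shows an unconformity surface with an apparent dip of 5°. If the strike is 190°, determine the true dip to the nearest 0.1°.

14.3°

The section is 20° from the strike.
tan(true dip) = tan 5° / sin 20° = 0.2558
true dip = arctan 0.2558 = 14.35°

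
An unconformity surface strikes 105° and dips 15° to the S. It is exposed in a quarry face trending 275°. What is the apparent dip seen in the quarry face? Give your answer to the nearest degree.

Angle between strike (105°) and section (275°): β = 10°.
tan(apparent dip) = tan 15° · sin 10° = 0.0465
apparent dip = arctan 0.0465 = 2.66°

3°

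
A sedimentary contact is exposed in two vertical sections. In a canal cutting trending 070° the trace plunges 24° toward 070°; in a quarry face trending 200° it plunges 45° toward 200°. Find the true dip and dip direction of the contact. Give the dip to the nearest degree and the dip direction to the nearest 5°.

The two traces are lines in the plane: v₁ = (sin 70°·cos 24°, cos 70°·cos 24°, −sin 24°), v₂ = (sin 200°·cos 45°, cos 200°·cos 45°, −sin 45°).
n = v₁ × v₂ = (0.491, -0.705, 0.495) (taken with n_z > 0).
True dip = arccos(n_z / |n|) = arccos(0.4989) = 60.1°.
Dip direction = azimuth of (n_x, n_y) = atan2(0.491, -0.705) = 145°.

true dip 60°, dip direction 145°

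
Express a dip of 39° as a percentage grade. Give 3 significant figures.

81.0%

grade % = 100 × tan 39° = 100 × 0.8098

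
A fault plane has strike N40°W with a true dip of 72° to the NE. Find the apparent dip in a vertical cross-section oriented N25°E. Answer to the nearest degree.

70°

The section lies 65° from the strike.
tan(apparent dip) = tan 72° · sin 65° = 2.7893
apparent dip = arctan 2.7893 = 70.28°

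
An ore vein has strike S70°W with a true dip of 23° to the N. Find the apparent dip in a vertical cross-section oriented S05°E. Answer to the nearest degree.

22°

Angle between strike (S70°W) and section (S05°E): β = 75°.
tan α = tan 23° × sin 75° = 0.4245 × 0.9659 = 0.4100
α = arctan(0.4100) = 22.29°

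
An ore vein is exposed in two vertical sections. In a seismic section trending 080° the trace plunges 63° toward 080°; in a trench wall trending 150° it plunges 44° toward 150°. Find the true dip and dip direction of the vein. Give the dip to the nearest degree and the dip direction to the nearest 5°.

The two traces are lines in the plane: v₁ = (sin 80°·cos 63°, cos 80°·cos 63°, −sin 63°), v₂ = (sin 150°·cos 44°, cos 150°·cos 44°, −sin 44°).
Cross product v₁ × v₂ gives the pole to the plane: n ∝ (0.610, 0.010, 0.307).
True dip = arccos(n_z / |n|) = arccos(0.4495) = 63.3°.
Dip direction = atan2(0.610, 0.010) = 89° (azimuth of n's horizontal projection).

true dip 63°, dip direction 090°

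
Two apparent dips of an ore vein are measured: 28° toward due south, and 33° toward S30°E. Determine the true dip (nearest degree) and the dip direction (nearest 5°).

true dip 33°, dip direction 145°

Each apparent-dip line lies in the plane. As unit vectors (x east, y north, z up), v₁ plunges 28°→due south and v₂ plunges 33°→S30°E.
n = v₁ × v₂ = (0.140, -0.197, 0.370) (taken with n_z > 0).
True dip = arccos(n_z / |n|) = arccos(0.8376) = 33.1°.
Dip direction = azimuth of (n_x, n_y) = atan2(0.140, -0.197) = 145°.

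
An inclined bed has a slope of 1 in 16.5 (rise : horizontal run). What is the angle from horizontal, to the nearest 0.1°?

tan θ = 1/16.5 = 0.0606
θ = arctan(0.0606) = 3.47°

3.5°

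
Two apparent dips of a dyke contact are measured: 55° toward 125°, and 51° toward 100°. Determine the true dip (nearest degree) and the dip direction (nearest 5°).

true dip 55°, dip direction 130°

Represent each trace as a vector plunging at its apparent dip toward its trend (east-north-up frame): v₁ = (0.470, -0.329, -0.819), v₂ = (0.620, -0.109, -0.777).
Cross product v₁ × v₂ gives the pole to the plane: n ∝ (0.166, -0.143, 0.153).
True dip = arccos(n_z / |n|) = arccos(0.5717) = 55.1°.
Dip direction = azimuth of (n_x, n_y) = atan2(0.166, -0.143) = 131°.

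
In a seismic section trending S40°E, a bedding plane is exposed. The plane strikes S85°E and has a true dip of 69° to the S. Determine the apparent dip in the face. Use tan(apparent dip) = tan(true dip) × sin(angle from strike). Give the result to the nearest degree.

The strike is S85°E and the section trends S40°E; the acute angle between them is β = 45°.
tan(apparent dip) = tan 69° · sin 45° = 1.8421
α = arctan(1.8421) = 61.50°

62°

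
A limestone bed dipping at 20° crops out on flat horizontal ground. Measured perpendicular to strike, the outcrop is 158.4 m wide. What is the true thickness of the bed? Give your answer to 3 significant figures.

True thickness t = w · sin(dip) = 158.4 × sin 20°
t = 158.4 × 0.3420 = 54.176 m

54.2 m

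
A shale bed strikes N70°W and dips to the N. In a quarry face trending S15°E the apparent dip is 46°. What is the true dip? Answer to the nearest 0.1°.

51.7°

The section is 55° from the strike.
tan δ = tan α / sin β = tan 46° / sin 55° = 1.0355 / 0.8192 = 1.2641
δ = arctan(1.2641) = 51.65°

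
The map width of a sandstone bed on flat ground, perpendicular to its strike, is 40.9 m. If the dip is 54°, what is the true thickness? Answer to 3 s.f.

33.1 m

True thickness t = w · sin(dip) = 40.9 × sin 54°
t = 40.9 × 0.8090 = 33.089 m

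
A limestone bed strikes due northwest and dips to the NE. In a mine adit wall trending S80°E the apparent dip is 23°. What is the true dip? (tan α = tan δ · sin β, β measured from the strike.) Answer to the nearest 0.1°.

36.5°

The section is 35° from the strike.
tan(true dip) = tan 23° / sin 35° = 0.7400
true dip = arctan 0.7400 = 36.50°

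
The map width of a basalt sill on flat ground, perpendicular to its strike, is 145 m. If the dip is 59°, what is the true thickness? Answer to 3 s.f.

True thickness t = w · sin(dip) = 145 × sin 59°
t = 145 × 0.8572 = 124.289 m

124 m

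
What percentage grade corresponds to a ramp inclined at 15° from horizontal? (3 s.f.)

grade % = 100 × tan 15° = 100 × 0.2679

26.8%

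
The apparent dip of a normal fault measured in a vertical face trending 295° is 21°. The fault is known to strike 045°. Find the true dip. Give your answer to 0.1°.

The section is 70° from the strike.
tan δ = tan α / sin β = tan 21° / sin 70° = 0.3839 / 0.9397 = 0.4085
true dip = arctan 0.4085 = 22.22°

22.2°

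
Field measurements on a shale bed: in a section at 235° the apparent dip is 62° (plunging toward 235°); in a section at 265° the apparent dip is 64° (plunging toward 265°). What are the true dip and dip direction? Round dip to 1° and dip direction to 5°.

The two traces are lines in the plane: v₁ = (sin 235°·cos 62°, cos 235°·cos 62°, −sin 62°), v₂ = (sin 265°·cos 64°, cos 265°·cos 64°, −sin 64°).
n = v₁ × v₂ = (-0.208, -0.040, 0.103) (taken with n_z > 0).
True dip = arccos(n_z / |n|) = arccos(0.4365) = 64.1°.
Dip direction = atan2(-0.208, -0.040) = 259° (azimuth of n's horizontal projection).

true dip 64°, dip direction 260°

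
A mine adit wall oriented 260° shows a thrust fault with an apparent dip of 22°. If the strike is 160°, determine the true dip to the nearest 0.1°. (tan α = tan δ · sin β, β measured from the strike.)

The section is 80° from the strike.
tan δ = tan α / sin β = tan 22° / sin 80° = 0.4040 / 0.9848 = 0.4103
true dip = arctan 0.4103 = 22.31°

22.3°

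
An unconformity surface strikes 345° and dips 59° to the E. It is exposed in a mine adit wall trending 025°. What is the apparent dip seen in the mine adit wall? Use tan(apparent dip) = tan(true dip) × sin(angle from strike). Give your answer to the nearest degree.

47°

Angle between strike (345°) and section (025°): β = 40°.
tan α = tan 59° × sin 40° = 1.6643 × 0.6428 = 1.0698
apparent dip = arctan 1.0698 = 46.93°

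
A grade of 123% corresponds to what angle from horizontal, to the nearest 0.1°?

50.9°

tan θ = 123/100 = 1.2300
θ = arctan(1.2300) = 50.89°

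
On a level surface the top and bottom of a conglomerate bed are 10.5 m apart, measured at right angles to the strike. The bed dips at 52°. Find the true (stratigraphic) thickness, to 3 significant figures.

8.27 m

True thickness t = w · sin(dip) = 10.5 × sin 52°
t = 10.5 × 0.7880 = 8.274 m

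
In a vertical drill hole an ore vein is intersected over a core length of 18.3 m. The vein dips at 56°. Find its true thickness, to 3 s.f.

10.2 m

True thickness t = h · cos(dip) = 18.3 × cos 56°
t = 18.3 × 0.5592 = 10.233 m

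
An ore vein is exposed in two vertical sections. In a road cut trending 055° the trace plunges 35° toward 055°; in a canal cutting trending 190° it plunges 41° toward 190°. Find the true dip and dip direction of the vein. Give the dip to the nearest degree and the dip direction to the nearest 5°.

true dip 64°, dip direction 125°

Each apparent-dip line lies in the plane. As unit vectors (x east, y north, z up), v₁ plunges 35°→055° and v₂ plunges 41°→190°.
The plane normal is n = v₁ × v₂ ∝ (0.735, -0.515, 0.437).
True dip = arccos(n_z / |n|) = arccos(0.4380) = 64.0°.
Dip direction = azimuth of (n_x, n_y) = atan2(0.735, -0.515) = 125°.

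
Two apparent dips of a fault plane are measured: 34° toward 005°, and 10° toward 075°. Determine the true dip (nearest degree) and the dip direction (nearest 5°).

The two traces are lines in the plane: v₁ = (sin 5°·cos 34°, cos 5°·cos 34°, −sin 34°), v₂ = (sin 75°·cos 10°, cos 75°·cos 10°, −sin 10°).
The plane normal is n = v₁ × v₂ ∝ (0.001, 0.519, 0.767).
tan δ = √(n_x²+n_y²)/n_z = 0.519/0.767, so δ = 34.1°.
Dip direction = atan2(0.001, 0.519) = 0° (azimuth of n's horizontal projection).

true dip 34°, dip direction 000°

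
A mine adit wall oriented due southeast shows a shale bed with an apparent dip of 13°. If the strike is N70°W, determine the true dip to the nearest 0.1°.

β = acute angle between strike N70°W and section due southeast = 25°.
tan δ = tan α / sin β = tan 13° / sin 25° = 0.2309 / 0.4226 = 0.5463
δ = arctan(0.5463) = 28.65°

28.6°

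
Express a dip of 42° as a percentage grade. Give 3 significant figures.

90.0%

grade % = 100 × tan 42° = 100 × 0.9004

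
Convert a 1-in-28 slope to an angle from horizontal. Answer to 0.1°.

tan θ = 1/28 = 0.0357
θ = arctan(0.0357) = 2.05°

2.0°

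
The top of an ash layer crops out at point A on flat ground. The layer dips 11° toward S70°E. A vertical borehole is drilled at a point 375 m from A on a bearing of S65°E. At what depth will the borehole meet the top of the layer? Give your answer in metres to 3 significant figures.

72.6 m

The hole lies 5° from the dip direction, so the down-dip offset is 375 × cos 5° = 373.57 m.
Depth = down-dip offset × tan(dip) = 373.57 × tan 11° = 373.57 × 0.1944
Depth = 72.62 m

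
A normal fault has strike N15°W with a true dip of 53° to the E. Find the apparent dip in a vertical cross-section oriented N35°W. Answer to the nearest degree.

The strike is N15°W and the section trends N35°W; the acute angle between them is β = 20°.
tan α = tan 53° × sin 20° = 1.3270 × 0.3420 = 0.4539
apparent dip = arctan 0.4539 = 24.41°

24°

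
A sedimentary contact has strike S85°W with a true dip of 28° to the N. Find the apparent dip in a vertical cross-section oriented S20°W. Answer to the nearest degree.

The strike is S85°W and the section trends S20°W; the acute angle between them is β = 65°.
tan(apparent dip) = tan 28° · sin 65° = 0.4819
α = arctan(0.4819) = 25.73°

26°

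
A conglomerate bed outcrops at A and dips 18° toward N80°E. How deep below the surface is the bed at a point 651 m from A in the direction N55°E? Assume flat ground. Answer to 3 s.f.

192 m

The hole lies 25° from the dip direction, so the down-dip offset is 651 × cos 25° = 590.01 m.
Depth = down-dip offset × tan(dip) = 590.01 × tan 18° = 590.01 × 0.3249
Depth = 191.70 m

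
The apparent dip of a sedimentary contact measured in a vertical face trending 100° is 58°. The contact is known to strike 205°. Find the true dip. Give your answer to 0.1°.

The section is 75° from the strike.
tan δ = tan α / sin β = tan 58° / sin 75° = 1.6003 / 0.9659 = 1.6568
δ = arctan(1.6568) = 58.89°

58.9°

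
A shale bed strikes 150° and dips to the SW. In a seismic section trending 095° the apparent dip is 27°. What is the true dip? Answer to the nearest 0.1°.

The section is 55° from the strike.
tan δ = tan α / sin β = tan 27° / sin 55° = 0.5095 / 0.8192 = 0.6220
true dip = arctan 0.6220 = 31.88°

31.9°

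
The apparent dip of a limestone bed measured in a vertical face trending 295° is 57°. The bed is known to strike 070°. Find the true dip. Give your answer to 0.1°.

65.3°

β = acute angle between strike 070° and section 295° = 45°.
tan(true dip) = tan 57° / sin 45° = 2.1777
true dip = arctan 2.1777 = 65.34°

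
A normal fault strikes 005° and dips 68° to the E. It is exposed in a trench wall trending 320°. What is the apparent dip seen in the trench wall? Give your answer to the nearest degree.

The strike is 005° and the section trends 320°; the acute angle between them is β = 45°.
tan α = tan 68° × sin 45° = 2.4751 × 0.7071 = 1.7502
apparent dip = arctan 1.7502 = 60.26°

60°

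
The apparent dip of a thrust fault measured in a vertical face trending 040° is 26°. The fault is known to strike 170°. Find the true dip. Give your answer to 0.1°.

32.5°

β = acute angle between strike 170° and section 040° = 50°.
tan δ = tan α / sin β = tan 26° / sin 50° = 0.4877 / 0.7660 = 0.6367
δ = arctan(0.6367) = 32.48°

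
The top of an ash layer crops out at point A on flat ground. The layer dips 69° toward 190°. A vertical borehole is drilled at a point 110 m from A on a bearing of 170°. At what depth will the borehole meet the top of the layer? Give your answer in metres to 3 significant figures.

The hole lies 20° from the dip direction, so the down-dip offset is 110 × cos 20° = 103.37 m.
Depth = down-dip offset × tan(dip) = 103.37 × tan 69° = 103.37 × 2.6051
Depth = 269.28 m

269 m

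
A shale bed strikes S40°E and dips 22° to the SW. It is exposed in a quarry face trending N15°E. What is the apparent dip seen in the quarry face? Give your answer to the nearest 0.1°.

The strike is S40°E and the section trends N15°E; the acute angle between them is β = 55°.
tan(apparent dip) = tan 22° · sin 55° = 0.3310
α = arctan(0.3310) = 18.31°

18.3°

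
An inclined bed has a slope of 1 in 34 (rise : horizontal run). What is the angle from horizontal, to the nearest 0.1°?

1.7°

tan θ = 1/34 = 0.0294
θ = arctan(0.0294) = 1.68°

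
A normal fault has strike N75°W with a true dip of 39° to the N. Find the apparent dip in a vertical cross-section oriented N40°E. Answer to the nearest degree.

The section lies 65° from the strike.
tan α = tan 39° × sin 65° = 0.8098 × 0.9063 = 0.7339
α = arctan(0.7339) = 36.28°

36°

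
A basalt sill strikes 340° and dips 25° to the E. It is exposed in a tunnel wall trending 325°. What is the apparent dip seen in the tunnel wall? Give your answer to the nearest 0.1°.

6.9°

The strike is 340° and the section trends 325°; the acute angle between them is β = 15°.
tan α = tan 25° × sin 15° = 0.4663 × 0.2588 = 0.1207
α = arctan(0.1207) = 6.88°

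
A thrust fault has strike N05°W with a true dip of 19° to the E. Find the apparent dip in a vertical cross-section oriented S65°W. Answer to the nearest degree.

18°

Angle between strike (N05°W) and section (S65°W): β = 70°.
tan α = tan 19° × sin 70° = 0.3443 × 0.9397 = 0.3236
apparent dip = arctan 0.3236 = 17.93°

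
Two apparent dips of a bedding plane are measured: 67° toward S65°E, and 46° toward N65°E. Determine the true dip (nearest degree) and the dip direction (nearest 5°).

Represent each trace as a vector plunging at its apparent dip toward its trend (east-north-up frame): v₁ = (0.354, -0.165, -0.921), v₂ = (0.630, 0.294, -0.719).
n = v₁ × v₂ = (0.389, -0.325, 0.208) (taken with n_z > 0).
True dip = arccos(n_z / |n|) = arccos(0.3796) = 67.7°.
Dip direction = atan2(0.389, -0.325) = 130° (azimuth of n's horizontal projection).

true dip 68°, dip direction 130°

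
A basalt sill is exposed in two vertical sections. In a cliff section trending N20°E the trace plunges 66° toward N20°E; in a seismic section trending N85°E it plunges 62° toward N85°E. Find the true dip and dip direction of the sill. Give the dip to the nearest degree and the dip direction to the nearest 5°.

Represent each trace as a vector plunging at its apparent dip toward its trend (east-north-up frame): v₁ = (0.139, 0.382, -0.914), v₂ = (0.468, 0.041, -0.883).
n = v₁ × v₂ = (0.300, 0.304, 0.173) (taken with n_z > 0).
True dip = arccos(n_z / |n|) = arccos(0.3753) = 68.0°.
Dip direction = atan2(0.300, 0.304) = 45° (azimuth of n's horizontal projection).

true dip 68°, dip direction 045°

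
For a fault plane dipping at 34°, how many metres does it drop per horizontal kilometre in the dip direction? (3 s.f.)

drop per km = 1000 × tan 34° = 1000 × 0.6745

675 m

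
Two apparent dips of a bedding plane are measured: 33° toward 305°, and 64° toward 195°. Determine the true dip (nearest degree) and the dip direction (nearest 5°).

Represent each trace as a vector plunging at its apparent dip toward its trend (east-north-up frame): v₁ = (-0.687, 0.481, -0.545), v₂ = (-0.113, -0.423, -0.899).
The plane normal is n = v₁ × v₂ ∝ (-0.663, -0.556, 0.345).
tan δ = √(n_x²+n_y²)/n_z = 0.865/0.345, so δ = 68.2°.
Dip direction = atan2(-0.663, -0.556) = 230° (azimuth of n's horizontal projection).

true dip 68°, dip direction 230°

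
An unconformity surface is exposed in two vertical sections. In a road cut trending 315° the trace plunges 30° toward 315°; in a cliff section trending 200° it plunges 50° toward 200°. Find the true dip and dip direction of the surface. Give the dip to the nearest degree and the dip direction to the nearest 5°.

true dip 59°, dip direction 245°

Represent each trace as a vector plunging at its apparent dip toward its trend (east-north-up frame): v₁ = (-0.612, 0.612, -0.500), v₂ = (-0.220, -0.604, -0.766).
Cross product v₁ × v₂ gives the pole to the plane: n ∝ (-0.771, -0.359, 0.505).
tan δ = √(n_x²+n_y²)/n_z = 0.851/0.505, so δ = 59.3°.
Dip direction = atan2(-0.771, -0.359) = 245° (azimuth of n's horizontal projection).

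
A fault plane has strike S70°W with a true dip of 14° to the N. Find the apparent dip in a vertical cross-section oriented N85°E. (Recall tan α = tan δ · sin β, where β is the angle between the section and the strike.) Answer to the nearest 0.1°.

3.7°

Angle between strike (S70°W) and section (N85°E): β = 15°.
tan(apparent dip) = tan 14° · sin 15° = 0.0645
α = arctan(0.0645) = 3.69°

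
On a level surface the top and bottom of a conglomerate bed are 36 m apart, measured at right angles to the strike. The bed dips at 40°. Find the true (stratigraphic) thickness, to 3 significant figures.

True thickness t = w · sin(dip) = 36 × sin 40°
t = 36 × 0.6428 = 23.140 m

23.1 m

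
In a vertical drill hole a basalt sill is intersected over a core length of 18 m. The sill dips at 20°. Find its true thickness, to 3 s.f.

True thickness t = h · cos(dip) = 18 × cos 20°
t = 18 × 0.9397 = 16.914 m

16.9 m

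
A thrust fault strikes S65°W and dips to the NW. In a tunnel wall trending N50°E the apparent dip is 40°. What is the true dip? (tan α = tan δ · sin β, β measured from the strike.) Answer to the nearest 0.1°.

72.9°

β = acute angle between strike S65°W and section N50°E = 15°.
tan(true dip) = tan 40° / sin 15° = 3.2420
δ = arctan(3.2420) = 72.86°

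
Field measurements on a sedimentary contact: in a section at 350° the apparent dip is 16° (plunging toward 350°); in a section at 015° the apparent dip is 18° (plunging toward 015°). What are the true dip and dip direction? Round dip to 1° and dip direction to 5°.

The two traces are lines in the plane: v₁ = (sin 350°·cos 16°, cos 350°·cos 16°, −sin 16°), v₂ = (sin 15°·cos 18°, cos 15°·cos 18°, −sin 18°).
The plane normal is n = v₁ × v₂ ∝ (0.039, 0.119, 0.386).
Dip δ = arctan(|n_h|/n_z) = arctan(0.126/0.386) = 18.0°.
Dip direction = atan2(0.039, 0.119) = 18° (azimuth of n's horizontal projection).

true dip 18°, dip direction 020°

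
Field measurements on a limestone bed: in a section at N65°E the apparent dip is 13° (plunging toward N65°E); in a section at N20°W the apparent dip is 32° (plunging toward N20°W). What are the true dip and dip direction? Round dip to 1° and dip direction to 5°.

true dip 33°, dip direction 355°

Each apparent-dip line lies in the plane. As unit vectors (x east, y north, z up), v₁ plunges 13°→N65°E and v₂ plunges 32°→N20°W.
The plane normal is n = v₁ × v₂ ∝ (-0.039, 0.533, 0.823).
tan δ = √(n_x²+n_y²)/n_z = 0.535/0.823, so δ = 33.0°.
Dip direction = atan2(-0.039, 0.533) = 356° (azimuth of n's horizontal projection).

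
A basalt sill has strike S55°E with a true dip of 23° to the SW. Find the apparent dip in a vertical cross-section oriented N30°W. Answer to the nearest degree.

10°

The section lies 25° from the strike.
tan α = tan 23° × sin 25° = 0.4245 × 0.4226 = 0.1794
α = arctan(0.1794) = 10.17°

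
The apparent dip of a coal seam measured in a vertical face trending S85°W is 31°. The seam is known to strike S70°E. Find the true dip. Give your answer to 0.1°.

The section is 25° from the strike.
tan(true dip) = tan 31° / sin 25° = 1.4218
δ = arctan(1.4218) = 54.88°

54.9°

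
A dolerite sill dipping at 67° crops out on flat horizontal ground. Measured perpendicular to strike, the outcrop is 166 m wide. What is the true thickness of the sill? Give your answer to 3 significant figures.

True thickness t = w · sin(dip) = 166 × sin 67°
t = 166 × 0.9205 = 152.804 m

153 m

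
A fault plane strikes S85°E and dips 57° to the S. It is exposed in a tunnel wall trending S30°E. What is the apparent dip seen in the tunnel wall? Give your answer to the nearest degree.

52°

Angle between strike (S85°E) and section (S30°E): β = 55°.
tan α = tan 57° × sin 55° = 1.5399 × 0.8192 = 1.2614
α = arctan(1.2614) = 51.59°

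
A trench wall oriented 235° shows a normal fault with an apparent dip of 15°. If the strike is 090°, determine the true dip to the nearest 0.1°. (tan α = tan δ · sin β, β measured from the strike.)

25.0°

β = acute angle between strike 090° and section 235° = 35°.
tan(true dip) = tan 15° / sin 35° = 0.4672
δ = arctan(0.4672) = 25.04°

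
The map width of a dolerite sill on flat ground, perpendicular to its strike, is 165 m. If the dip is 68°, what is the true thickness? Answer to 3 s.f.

True thickness t = w · sin(dip) = 165 × sin 68°
t = 165 × 0.9272 = 152.985 m

153 m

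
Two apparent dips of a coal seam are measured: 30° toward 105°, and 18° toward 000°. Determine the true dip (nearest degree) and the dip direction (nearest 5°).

true dip 37°, dip direction 065°

Each apparent-dip line lies in the plane. As unit vectors (x east, y north, z up), v₁ plunges 30°→105° and v₂ plunges 18°→000°.
The plane normal is n = v₁ × v₂ ∝ (0.545, 0.258, 0.796).
tan δ = √(n_x²+n_y²)/n_z = 0.603/0.796, so δ = 37.2°.
Dip direction = azimuth of (n_x, n_y) = atan2(0.545, 0.258) = 65°.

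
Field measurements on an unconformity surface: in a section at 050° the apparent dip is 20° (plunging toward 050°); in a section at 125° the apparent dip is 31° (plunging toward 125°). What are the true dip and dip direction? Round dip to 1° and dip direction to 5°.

true dip 33°, dip direction 105°

Each apparent-dip line lies in the plane. As unit vectors (x east, y north, z up), v₁ plunges 20°→050° and v₂ plunges 31°→125°.
n = v₁ × v₂ = (0.479, -0.131, 0.778) (taken with n_z > 0).
tan δ = √(n_x²+n_y²)/n_z = 0.497/0.778, so δ = 32.6°.
Dip direction = atan2(0.479, -0.131) = 105° (azimuth of n's horizontal projection).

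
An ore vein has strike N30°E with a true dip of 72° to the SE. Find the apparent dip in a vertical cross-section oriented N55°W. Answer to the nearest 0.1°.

The section lies 85° from the strike.
tan(apparent dip) = tan 72° · sin 85° = 3.0660
apparent dip = arctan 3.0660 = 71.94°

71.9°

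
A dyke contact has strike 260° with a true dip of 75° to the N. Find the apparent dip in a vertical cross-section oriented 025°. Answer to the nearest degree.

The strike is 260° and the section trends 025°; the acute angle between them is β = 55°.
tan(apparent dip) = tan 75° · sin 55° = 3.0571
apparent dip = arctan 3.0571 = 71.89°

72°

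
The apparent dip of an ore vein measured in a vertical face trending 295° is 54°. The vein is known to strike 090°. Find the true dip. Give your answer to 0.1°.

The section is 25° from the strike.
tan δ = tan α / sin β = tan 54° / sin 25° = 1.3764 / 0.4226 = 3.2568
true dip = arctan 3.2568 = 72.93°

72.9°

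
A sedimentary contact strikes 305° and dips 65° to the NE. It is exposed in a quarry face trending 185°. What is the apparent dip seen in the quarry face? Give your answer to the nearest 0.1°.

The section lies 60° from the strike.
tan(apparent dip) = tan 65° · sin 60° = 1.8572
apparent dip = arctan 1.8572 = 61.70°

61.7°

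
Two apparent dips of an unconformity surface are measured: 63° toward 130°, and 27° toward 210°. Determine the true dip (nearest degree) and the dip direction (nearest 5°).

Represent each trace as a vector plunging at its apparent dip toward its trend (east-north-up frame): v₁ = (0.348, -0.292, -0.891), v₂ = (-0.446, -0.772, -0.454).
The plane normal is n = v₁ × v₂ ∝ (0.555, -0.555, 0.398).
True dip = arccos(n_z / |n|) = arccos(0.4526) = 63.1°.
The horizontal component of n points toward azimuth atan2(n_x, n_y) = 135°, the dip direction.

true dip 63°, dip direction 135°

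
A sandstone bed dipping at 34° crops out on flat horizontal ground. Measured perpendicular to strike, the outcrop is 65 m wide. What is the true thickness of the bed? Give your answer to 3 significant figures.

36.3 m

True thickness t = w · sin(dip) = 65 × sin 34°
t = 65 × 0.5592 = 36.348 m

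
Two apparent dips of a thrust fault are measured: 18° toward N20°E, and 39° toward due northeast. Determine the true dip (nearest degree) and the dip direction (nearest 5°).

The two traces are lines in the plane: v₁ = (sin 20°·cos 18°, cos 20°·cos 18°, −sin 18°), v₂ = (sin 45°·cos 39°, cos 45°·cos 39°, −sin 39°).
n = v₁ × v₂ = (0.393, -0.035, 0.312) (taken with n_z > 0).
Dip δ = arctan(|n_h|/n_z) = arctan(0.394/0.312) = 51.6°.
Dip direction = atan2(0.393, -0.035) = 95° (azimuth of n's horizontal projection).

true dip 52°, dip direction 095°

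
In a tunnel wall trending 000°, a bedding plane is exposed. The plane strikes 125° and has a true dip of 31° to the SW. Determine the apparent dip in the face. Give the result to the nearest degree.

Angle between strike (125°) and section (000°): β = 55°.
tan(apparent dip) = tan 31° · sin 55° = 0.4922
apparent dip = arctan 0.4922 = 26.21°

26°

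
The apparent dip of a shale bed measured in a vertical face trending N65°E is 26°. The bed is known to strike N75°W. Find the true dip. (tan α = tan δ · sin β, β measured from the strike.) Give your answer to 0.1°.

The section is 40° from the strike.
tan(true dip) = tan 26° / sin 40° = 0.7588
true dip = arctan 0.7588 = 37.19°

37.2°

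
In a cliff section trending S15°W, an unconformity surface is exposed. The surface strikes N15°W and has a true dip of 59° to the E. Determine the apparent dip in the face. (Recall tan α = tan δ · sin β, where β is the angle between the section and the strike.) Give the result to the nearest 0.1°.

39.8°

Angle between strike (N15°W) and section (S15°W): β = 30°.
tan(apparent dip) = tan 59° · sin 30° = 0.8321
apparent dip = arctan 0.8321 = 39.77°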